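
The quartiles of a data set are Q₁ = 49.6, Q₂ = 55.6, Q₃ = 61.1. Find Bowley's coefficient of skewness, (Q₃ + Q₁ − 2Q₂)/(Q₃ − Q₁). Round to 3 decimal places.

numerator: Q₃ + Q₁ − 2Q₂ = 61.1 + 49.6 − 2×55.6 = -0.5000
denominator: Q₃ − Q₁ = 61.1 − 49.6 = 11.5000
Bowley skewness = -0.5000 / 11.5000 ≈ -0.043

-0.043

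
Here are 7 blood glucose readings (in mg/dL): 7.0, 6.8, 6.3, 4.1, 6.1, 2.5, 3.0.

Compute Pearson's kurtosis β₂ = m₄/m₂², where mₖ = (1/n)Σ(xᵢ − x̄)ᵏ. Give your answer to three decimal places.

x̄ = 5.1143
Σ(xᵢ − x̄)² = 21.1086 ⇒ m₂ = 3.01551
Σ(xᵢ − x̄)⁴ = 91.3915 ⇒ m₄ = 13.05592
m₂² = 9.09330
β₂ = m₄/m₂² = 13.05592 / 9.09330 ≈ 1.436

1.436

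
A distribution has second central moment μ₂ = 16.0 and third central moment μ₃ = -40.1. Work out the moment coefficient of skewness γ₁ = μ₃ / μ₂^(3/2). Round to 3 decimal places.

σ = √μ₂ = √16.0 = 4.00000
σ³ = μ₂^(3/2) = 64.00000
γ₁ = μ₃/σ³ = -40.1 / 64.00000 ≈ -0.627

-0.627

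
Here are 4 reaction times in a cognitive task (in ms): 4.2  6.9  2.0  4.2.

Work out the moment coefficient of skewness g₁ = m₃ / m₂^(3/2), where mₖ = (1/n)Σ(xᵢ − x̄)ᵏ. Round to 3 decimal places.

0.215

x̄ = (4.2 + 6.9 + 2.0 + 4.2) / 4 = 4.3250
deviations (xᵢ − x̄): -0.1250, 2.5750, -2.3250, -0.1250
Σ(xᵢ − x̄)² = 12.0675 ⇒ m₂ = 12.0675/4 = 3.01688
Σ(xᵢ − x̄)³ = 4.5019 ⇒ m₃ = 4.5019/4 = 1.12547
m₂^(3/2) = 3.01688^(1.5) = 5.24006
g₁ = m₃ / m₂^(3/2) = 1.12547 / 5.24006 ≈ 0.215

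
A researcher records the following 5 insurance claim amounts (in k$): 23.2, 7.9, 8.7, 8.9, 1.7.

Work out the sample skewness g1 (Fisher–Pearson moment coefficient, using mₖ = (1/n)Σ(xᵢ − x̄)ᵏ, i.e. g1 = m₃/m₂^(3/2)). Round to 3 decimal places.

0.934

x̄ = (23.2 + 7.9 + 8.7 + 8.9 + 1.7) / 5 = 10.0800
deviations (xᵢ − x̄): 13.1200, -2.1800, -1.3800, -1.1800, -8.3800
Σ(xᵢ − x̄)² = 250.4080 ⇒ m₂ = 250.4080/5 = 50.08160
Σ(xᵢ − x̄)³ = 1655.2915 ⇒ m₃ = 1655.2915/5 = 331.05830
m₂^(3/2) = 50.08160^(1.5) = 354.41924
g1 = m₃ / m₂^(3/2) = 331.05830 / 354.41924 ≈ 0.934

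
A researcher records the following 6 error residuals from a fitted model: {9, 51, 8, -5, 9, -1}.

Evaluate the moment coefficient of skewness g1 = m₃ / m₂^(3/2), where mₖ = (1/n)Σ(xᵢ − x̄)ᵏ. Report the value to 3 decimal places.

1.440

x̄ = (9 + 51 + 8 - 5 + 9 - 1) / 6 = 11.8333
deviations (xᵢ − x̄): -2.8333, 39.1667, -3.8333, -16.8333, -2.8333, -12.8333
Σ(xᵢ − x̄)² = 2012.8333 ⇒ m₂ = 2012.8333/6 = 335.47222
Σ(xᵢ − x̄)³ = 53097.4444 ⇒ m₃ = 53097.4444/6 = 8849.57407
m₂^(3/2) = 335.47222^(1.5) = 6144.47594
g1 = m₃ / m₂^(3/2) = 8849.57407 / 6144.47594 ≈ 1.440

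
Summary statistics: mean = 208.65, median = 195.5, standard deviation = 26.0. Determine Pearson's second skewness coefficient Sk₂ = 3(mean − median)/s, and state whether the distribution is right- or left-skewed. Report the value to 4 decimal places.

1.5173, right-skewed

Sk₂ = 3(208.65 − 195.5) / 26.0 = 3 × 13.1500 / 26.0
    = 39.4500 / 26.0 ≈ 1.5173
Sk₂ > 0 ⇒ mean > median ⇒ right-skewed (positive skew).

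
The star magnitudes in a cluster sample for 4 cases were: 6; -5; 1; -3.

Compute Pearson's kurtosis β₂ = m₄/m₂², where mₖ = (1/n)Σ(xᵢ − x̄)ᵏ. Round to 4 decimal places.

1.6738

x̄ = -0.2500
Σ(xᵢ − x̄)² = 70.7500 ⇒ m₂ = 17.68750
Σ(xᵢ − x̄)⁴ = 2094.5781 ⇒ m₄ = 523.64453
m₂² = 312.84766
β₂ = m₄/m₂² = 523.64453 / 312.84766 ≈ 1.6738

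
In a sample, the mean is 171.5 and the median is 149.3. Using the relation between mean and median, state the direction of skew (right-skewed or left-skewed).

right-skewed

mean − median = 171.5 − 149.3 = 22.2
mean > median ⇒ the longer tail is on the right ⇒ right-skewed (positively skewed).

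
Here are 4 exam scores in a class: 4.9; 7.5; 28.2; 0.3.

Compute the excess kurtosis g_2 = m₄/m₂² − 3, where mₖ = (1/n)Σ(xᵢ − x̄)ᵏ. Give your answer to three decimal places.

-0.802

x̄ = 10.2250
Σ(xᵢ − x̄)² = 457.3875 ⇒ m₂ = 114.34688
Σ(xᵢ − x̄)⁴ = 114956.5534 ⇒ m₄ = 28739.13835
m₂² = 13075.20782
g_2 = m₄/m₂² − 3 = 2.19799 − 3 ≈ -0.802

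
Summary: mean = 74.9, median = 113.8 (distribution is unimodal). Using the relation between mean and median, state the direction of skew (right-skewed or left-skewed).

left-skewed

mean − median = 74.9 − 113.8 = -38.9
mean < median ⇒ the longer tail is on the left ⇒ left-skewed (negatively skewed).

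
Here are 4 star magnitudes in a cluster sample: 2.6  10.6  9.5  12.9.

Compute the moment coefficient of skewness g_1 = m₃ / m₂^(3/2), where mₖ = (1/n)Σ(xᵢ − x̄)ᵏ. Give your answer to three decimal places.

-0.800

x̄ = (2.6 + 10.6 + 9.5 + 12.9) / 4 = 8.9000
deviations (xᵢ − x̄): -6.3000, 1.7000, 0.6000, 4.0000
Σ(xᵢ − x̄)² = 58.9400 ⇒ m₂ = 58.9400/4 = 14.73500
Σ(xᵢ − x̄)³ = -180.9180 ⇒ m₃ = -180.9180/4 = -45.22950
m₂^(3/2) = 14.73500^(1.5) = 56.56206
g_1 = m₃ / m₂^(3/2) = -45.22950 / 56.56206 ≈ -0.800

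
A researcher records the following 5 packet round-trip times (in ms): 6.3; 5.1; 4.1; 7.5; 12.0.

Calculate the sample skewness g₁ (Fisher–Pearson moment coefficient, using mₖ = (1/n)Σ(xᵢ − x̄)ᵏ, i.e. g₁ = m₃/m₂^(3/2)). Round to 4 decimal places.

x̄ = (6.3 + 5.1 + 4.1 + 7.5 + 12.0) / 5 = 7.0000
deviations (xᵢ − x̄): -0.7000, -1.9000, -2.9000, 0.5000, 5.0000
Σ(xᵢ − x̄)² = 37.7600 ⇒ m₂ = 37.7600/5 = 7.55200
Σ(xᵢ − x̄)³ = 93.5340 ⇒ m₃ = 93.5340/5 = 18.70680
m₂^(3/2) = 7.55200^(1.5) = 20.75358
g₁ = m₃ / m₂^(3/2) = 18.70680 / 20.75358 ≈ 0.9014

0.9014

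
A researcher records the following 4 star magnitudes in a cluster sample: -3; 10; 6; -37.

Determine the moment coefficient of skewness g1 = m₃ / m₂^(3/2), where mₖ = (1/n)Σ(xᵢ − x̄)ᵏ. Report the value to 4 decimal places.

x̄ = (-3 + 10 + 6 - 37) / 4 = -6.0000
deviations (xᵢ − x̄): 3.0000, 16.0000, 12.0000, -31.0000
Σ(xᵢ − x̄)² = 1370.0000 ⇒ m₂ = 1370.0000/4 = 342.50000
Σ(xᵢ − x̄)³ = -23940.0000 ⇒ m₃ = -23940.0000/4 = -5985.00000
m₂^(3/2) = 342.50000^(1.5) = 6338.56377
g1 = m₃ / m₂^(3/2) = -5985.00000 / 6338.56377 ≈ -0.9442

-0.9442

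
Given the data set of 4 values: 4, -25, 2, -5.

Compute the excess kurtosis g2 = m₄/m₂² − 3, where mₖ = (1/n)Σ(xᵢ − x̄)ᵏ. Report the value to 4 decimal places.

-0.9121

x̄ = -6.0000
Σ(xᵢ − x̄)² = 526.0000 ⇒ m₂ = 131.50000
Σ(xᵢ − x̄)⁴ = 144418.0000 ⇒ m₄ = 36104.50000
m₂² = 17292.25000
g2 = m₄/m₂² − 3 = 2.08790 − 3 ≈ -0.9121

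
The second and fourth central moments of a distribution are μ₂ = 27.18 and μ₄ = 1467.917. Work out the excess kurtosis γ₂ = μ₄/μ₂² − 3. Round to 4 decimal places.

μ₂² = 27.18² = 738.75240
μ₄/μ₂² = 1467.917 / 738.75240 = 1.98702
γ₂ = 1.98702 − 3 ≈ -1.0130

-1.0130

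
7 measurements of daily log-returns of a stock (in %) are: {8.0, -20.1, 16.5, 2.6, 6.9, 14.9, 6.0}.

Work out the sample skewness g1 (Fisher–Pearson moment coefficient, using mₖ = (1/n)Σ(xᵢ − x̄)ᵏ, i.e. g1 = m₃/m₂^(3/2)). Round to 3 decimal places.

x̄ = (8.0 - 20.1 + 16.5 + 2.6 + 6.9 + 14.9 + 6.0) / 7 = 4.9714
deviations (xᵢ − x̄): 3.0286, -25.0714, 11.5286, -2.3714, 1.9286, 9.9286, 1.0286
Σ(xᵢ − x̄)² = 879.6343 ⇒ m₂ = 879.6343/7 = 125.66204
Σ(xᵢ − x̄)³ = -13225.6446 ⇒ m₃ = -13225.6446/7 = -1889.37780
m₂^(3/2) = 125.66204^(1.5) = 1408.65994
g1 = m₃ / m₂^(3/2) = -1889.37780 / 1408.65994 ≈ -1.341

-1.341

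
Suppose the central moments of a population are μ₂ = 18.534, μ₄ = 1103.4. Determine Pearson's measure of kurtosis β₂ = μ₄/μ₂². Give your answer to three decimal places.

μ₂² = 18.534² = 343.50916
μ₄/μ₂² = 1103.4 / 343.50916 = 3.21214
β₂ ≈ 3.212

3.212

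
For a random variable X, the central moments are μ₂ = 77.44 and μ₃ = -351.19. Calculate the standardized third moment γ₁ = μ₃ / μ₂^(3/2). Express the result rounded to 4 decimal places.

-0.5153

σ = √μ₂ = √77.44 = 8.80000
σ³ = μ₂^(3/2) = 681.47200
γ₁ = μ₃/σ³ = -351.19 / 681.47200 ≈ -0.5153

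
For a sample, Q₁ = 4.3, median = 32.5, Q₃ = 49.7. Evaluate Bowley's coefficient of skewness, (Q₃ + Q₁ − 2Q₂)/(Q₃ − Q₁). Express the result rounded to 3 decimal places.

-0.242

numerator: Q₃ + Q₁ − 2Q₂ = 49.7 + 4.3 − 2×32.5 = -11.0000
denominator: Q₃ − Q₁ = 49.7 − 4.3 = 45.4000
Bowley skewness = -11.0000 / 45.4000 ≈ -0.242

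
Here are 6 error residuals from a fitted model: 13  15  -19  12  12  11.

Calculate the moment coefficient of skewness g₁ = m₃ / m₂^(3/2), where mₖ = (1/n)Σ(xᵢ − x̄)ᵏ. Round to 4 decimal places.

-1.7441

x̄ = (13 + 15 - 19 + 12 + 12 + 11) / 6 = 7.3333
deviations (xᵢ − x̄): 5.6667, 7.6667, -26.3333, 4.6667, 4.6667, 3.6667
Σ(xᵢ − x̄)² = 841.3333 ⇒ m₂ = 841.3333/6 = 140.22222
Σ(xᵢ − x̄)³ = -17375.5556 ⇒ m₃ = -17375.5556/6 = -2895.92593
m₂^(3/2) = 140.22222^(1.5) = 1660.44796
g₁ = m₃ / m₂^(3/2) = -2895.92593 / 1660.44796 ≈ -1.7441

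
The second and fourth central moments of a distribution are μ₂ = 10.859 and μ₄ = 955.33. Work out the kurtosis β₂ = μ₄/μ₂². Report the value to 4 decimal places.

8.1017

μ₂² = 10.859² = 117.91788
μ₄/μ₂² = 955.33 / 117.91788 = 8.10166
β₂ ≈ 8.1017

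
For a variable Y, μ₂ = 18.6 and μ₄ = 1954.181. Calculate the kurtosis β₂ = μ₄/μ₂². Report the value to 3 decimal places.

5.649

μ₂² = 18.6² = 345.96000
μ₄/μ₂² = 1954.181 / 345.96000 = 5.64857
β₂ ≈ 5.649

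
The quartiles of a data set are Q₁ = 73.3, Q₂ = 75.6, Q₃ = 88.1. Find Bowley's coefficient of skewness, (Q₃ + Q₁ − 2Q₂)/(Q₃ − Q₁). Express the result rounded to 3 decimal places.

numerator: Q₃ + Q₁ − 2Q₂ = 88.1 + 73.3 − 2×75.6 = 10.2000
denominator: Q₃ − Q₁ = 88.1 − 73.3 = 14.8000
Bowley skewness = 10.2000 / 14.8000 ≈ 0.689

0.689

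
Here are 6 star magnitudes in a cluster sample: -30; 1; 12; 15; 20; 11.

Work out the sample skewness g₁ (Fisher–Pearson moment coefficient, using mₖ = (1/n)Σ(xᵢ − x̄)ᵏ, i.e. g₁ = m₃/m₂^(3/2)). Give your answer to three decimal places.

x̄ = (-30 + 1 + 12 + 15 + 20 + 11) / 6 = 4.8333
deviations (xᵢ − x̄): -34.8333, -3.8333, 7.1667, 10.1667, 15.1667, 6.1667
Σ(xᵢ − x̄)² = 1650.8333 ⇒ m₂ = 1650.8333/6 = 275.13889
Σ(xᵢ − x̄)³ = -37179.5556 ⇒ m₃ = -37179.5556/6 = -6196.59259
m₂^(3/2) = 275.13889^(1.5) = 4563.81434
g₁ = m₃ / m₂^(3/2) = -6196.59259 / 4563.81434 ≈ -1.358

-1.358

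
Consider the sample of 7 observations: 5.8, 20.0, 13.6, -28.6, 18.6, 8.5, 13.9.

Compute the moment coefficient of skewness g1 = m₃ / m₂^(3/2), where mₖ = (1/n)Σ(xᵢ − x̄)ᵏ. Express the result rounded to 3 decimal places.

x̄ = (5.8 + 20.0 + 13.6 - 28.6 + 18.6 + 8.5 + 13.9) / 7 = 7.4000
deviations (xᵢ − x̄): -1.6000, 12.6000, 6.2000, -36.0000, 11.2000, 1.1000, 6.5000
Σ(xᵢ − x̄)² = 1664.6600 ⇒ m₂ = 1664.6600/7 = 237.80857
Σ(xᵢ − x̄)³ = -42740.5080 ⇒ m₃ = -42740.5080/7 = -6105.78686
m₂^(3/2) = 237.80857^(1.5) = 3667.25624
g1 = m₃ / m₂^(3/2) = -6105.78686 / 3667.25624 ≈ -1.665

-1.665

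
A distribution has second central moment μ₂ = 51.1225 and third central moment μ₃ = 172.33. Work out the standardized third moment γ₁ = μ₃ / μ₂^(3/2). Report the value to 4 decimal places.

0.4715

σ = √μ₂ = √51.1225 = 7.15000
σ³ = μ₂^(3/2) = 365.52588
γ₁ = μ₃/σ³ = 172.33 / 365.52588 ≈ 0.4715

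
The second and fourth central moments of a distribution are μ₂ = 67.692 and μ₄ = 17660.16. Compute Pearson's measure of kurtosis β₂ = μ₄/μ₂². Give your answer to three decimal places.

3.854

μ₂² = 67.692² = 4582.20686
μ₄/μ₂² = 17660.16 / 4582.20686 = 3.85407
β₂ ≈ 3.854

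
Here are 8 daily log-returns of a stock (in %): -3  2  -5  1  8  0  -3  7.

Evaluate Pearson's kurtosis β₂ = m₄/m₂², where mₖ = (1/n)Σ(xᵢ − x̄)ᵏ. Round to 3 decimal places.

x̄ = 0.8750
Σ(xᵢ − x̄)² = 154.8750 ⇒ m₂ = 19.35938
Σ(xᵢ − x̄)⁴ = 5629.0254 ⇒ m₄ = 703.62817
m₂² = 374.78540
β₂ = m₄/m₂² = 703.62817 / 374.78540 ≈ 1.877

1.877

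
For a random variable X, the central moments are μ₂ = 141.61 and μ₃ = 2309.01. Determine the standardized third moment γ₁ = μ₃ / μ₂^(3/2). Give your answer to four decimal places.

σ = √μ₂ = √141.61 = 11.90000
σ³ = μ₂^(3/2) = 1685.15900
γ₁ = μ₃/σ³ = 2309.01 / 1685.15900 ≈ 1.3702

1.3702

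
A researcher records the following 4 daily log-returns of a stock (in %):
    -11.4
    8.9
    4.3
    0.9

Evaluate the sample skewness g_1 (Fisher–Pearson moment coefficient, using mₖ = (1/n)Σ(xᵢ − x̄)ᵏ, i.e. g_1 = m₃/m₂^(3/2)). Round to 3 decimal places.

-0.678

x̄ = (-11.4 + 8.9 + 4.3 + 0.9) / 4 = 0.6750
deviations (xᵢ − x̄): -12.0750, 8.2250, 3.6250, 0.2250
Σ(xᵢ − x̄)² = 226.6475 ⇒ m₂ = 226.6475/4 = 56.66188
Σ(xᵢ − x̄)³ = -1156.5304 ⇒ m₃ = -1156.5304/4 = -289.13259
m₂^(3/2) = 56.66188^(1.5) = 426.51707
g_1 = m₃ / m₂^(3/2) = -289.13259 / 426.51707 ≈ -0.678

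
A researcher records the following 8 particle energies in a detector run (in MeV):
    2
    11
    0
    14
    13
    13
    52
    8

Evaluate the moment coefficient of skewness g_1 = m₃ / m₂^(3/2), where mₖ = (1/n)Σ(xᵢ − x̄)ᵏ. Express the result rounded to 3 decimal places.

1.786

x̄ = (2 + 11 + 0 + 14 + 13 + 13 + 52 + 8) / 8 = 14.1250
deviations (xᵢ − x̄): -12.1250, -3.1250, -14.1250, -0.1250, -1.1250, -1.1250, 37.8750, -6.1250
Σ(xᵢ − x̄)² = 1830.8750 ⇒ m₂ = 1830.8750/8 = 228.85938
Σ(xᵢ − x̄)³ = 49468.4063 ⇒ m₃ = 49468.4063/8 = 6183.55078
m₂^(3/2) = 228.85938^(1.5) = 3462.20725
g_1 = m₃ / m₂^(3/2) = 6183.55078 / 3462.20725 ≈ 1.786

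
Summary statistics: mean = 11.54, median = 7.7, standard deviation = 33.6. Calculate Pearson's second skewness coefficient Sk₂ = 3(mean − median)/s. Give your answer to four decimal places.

Sk₂ = 3(11.54 − 7.7) / 33.6 = 3 × 3.8400 / 33.6
    = 11.5200 / 33.6 ≈ 0.3429

0.3429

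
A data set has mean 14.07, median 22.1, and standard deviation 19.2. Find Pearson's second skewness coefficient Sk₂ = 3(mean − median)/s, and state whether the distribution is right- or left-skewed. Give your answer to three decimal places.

-1.255, left-skewed

Sk₂ = 3(14.07 − 22.1) / 19.2 = 3 × -8.0300 / 19.2
    = -24.0900 / 19.2 ≈ -1.255
Sk₂ < 0 ⇒ mean < median ⇒ left-skewed (negative skew).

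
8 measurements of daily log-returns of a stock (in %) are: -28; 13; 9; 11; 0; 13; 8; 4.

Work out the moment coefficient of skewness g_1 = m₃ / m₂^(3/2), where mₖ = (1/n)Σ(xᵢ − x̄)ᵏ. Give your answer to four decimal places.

-1.8205

x̄ = (-28 + 13 + 9 + 11 + 0 + 13 + 8 + 4) / 8 = 3.7500
deviations (xᵢ − x̄): -31.7500, 9.2500, 5.2500, 7.2500, -3.7500, 9.2500, 4.2500, 0.2500
Σ(xᵢ − x̄)² = 1291.5000 ⇒ m₂ = 1291.5000/8 = 161.43750
Σ(xᵢ − x̄)³ = -29873.2500 ⇒ m₃ = -29873.2500/8 = -3734.15625
m₂^(3/2) = 161.43750^(1.5) = 2051.19352
g_1 = m₃ / m₂^(3/2) = -3734.15625 / 2051.19352 ≈ -1.8205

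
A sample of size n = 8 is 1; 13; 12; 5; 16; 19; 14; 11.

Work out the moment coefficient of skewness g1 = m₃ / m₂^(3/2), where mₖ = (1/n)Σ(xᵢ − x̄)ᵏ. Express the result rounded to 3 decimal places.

x̄ = (1 + 13 + 12 + 5 + 16 + 19 + 14 + 11) / 8 = 11.3750
deviations (xᵢ − x̄): -10.3750, 1.6250, 0.6250, -6.3750, 4.6250, 7.6250, 2.6250, -0.3750
Σ(xᵢ − x̄)² = 237.8750 ⇒ m₂ = 237.8750/8 = 29.73438
Σ(xᵢ − x̄)³ = -811.0313 ⇒ m₃ = -811.0313/8 = -101.37891
m₂^(3/2) = 29.73438^(1.5) = 162.13927
g1 = m₃ / m₂^(3/2) = -101.37891 / 162.13927 ≈ -0.625

-0.625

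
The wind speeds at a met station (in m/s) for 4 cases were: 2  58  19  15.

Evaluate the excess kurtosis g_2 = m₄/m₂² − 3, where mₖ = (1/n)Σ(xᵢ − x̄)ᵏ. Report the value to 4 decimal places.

x̄ = 23.5000
Σ(xᵢ − x̄)² = 1745.0000 ⇒ m₂ = 436.25000
Σ(xᵢ − x̄)⁴ = 1636000.2500 ⇒ m₄ = 409000.06250
m₂² = 190314.06250
g_2 = m₄/m₂² − 3 = 2.14908 − 3 ≈ -0.8509

-0.8509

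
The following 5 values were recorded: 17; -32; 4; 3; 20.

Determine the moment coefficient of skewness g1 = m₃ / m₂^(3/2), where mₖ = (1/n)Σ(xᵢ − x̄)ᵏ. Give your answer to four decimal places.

x̄ = (17 - 32 + 4 + 3 + 20) / 5 = 2.4000
deviations (xᵢ − x̄): 14.6000, -34.4000, 1.6000, 0.6000, 17.6000
Σ(xᵢ − x̄)² = 1709.2000 ⇒ m₂ = 1709.2000/5 = 341.84000
Σ(xᵢ − x̄)³ = -32139.3600 ⇒ m₃ = -32139.3600/5 = -6427.87200
m₂^(3/2) = 341.84000^(1.5) = 6320.25091
g1 = m₃ / m₂^(3/2) = -6427.87200 / 6320.25091 ≈ -1.0170

-1.0170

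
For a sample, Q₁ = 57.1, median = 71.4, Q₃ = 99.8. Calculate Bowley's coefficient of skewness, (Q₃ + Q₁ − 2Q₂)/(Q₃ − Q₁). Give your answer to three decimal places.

numerator: Q₃ + Q₁ − 2Q₂ = 99.8 + 57.1 − 2×71.4 = 14.1000
denominator: Q₃ − Q₁ = 99.8 − 57.1 = 42.7000
Bowley skewness = 14.1000 / 42.7000 ≈ 0.330

0.330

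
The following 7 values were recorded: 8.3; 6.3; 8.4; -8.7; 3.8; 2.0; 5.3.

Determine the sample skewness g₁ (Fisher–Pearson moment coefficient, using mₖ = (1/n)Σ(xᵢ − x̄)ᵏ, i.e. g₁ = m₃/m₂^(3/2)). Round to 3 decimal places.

x̄ = (8.3 + 6.3 + 8.4 - 8.7 + 3.8 + 2.0 + 5.3) / 7 = 3.6286
deviations (xᵢ − x̄): 4.6714, 2.6714, 4.7714, -12.3286, 0.1714, -1.6286, 1.6714
Σ(xᵢ − x̄)² = 209.1943 ⇒ m₂ = 209.1943/7 = 29.88490
Σ(xᵢ − x̄)³ = -1643.8751 ⇒ m₃ = -1643.8751/7 = -234.83930
m₂^(3/2) = 29.88490^(1.5) = 163.37202
g₁ = m₃ / m₂^(3/2) = -234.83930 / 163.37202 ≈ -1.437

-1.437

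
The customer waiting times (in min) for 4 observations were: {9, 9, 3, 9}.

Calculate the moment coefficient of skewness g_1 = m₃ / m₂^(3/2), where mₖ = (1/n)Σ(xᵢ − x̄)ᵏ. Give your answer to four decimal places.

x̄ = (9 + 9 + 3 + 9) / 4 = 7.5000
deviations (xᵢ − x̄): 1.5000, 1.5000, -4.5000, 1.5000
Σ(xᵢ − x̄)² = 27.0000 ⇒ m₂ = 27.0000/4 = 6.75000
Σ(xᵢ − x̄)³ = -81.0000 ⇒ m₃ = -81.0000/4 = -20.25000
m₂^(3/2) = 6.75000^(1.5) = 17.53701
g_1 = m₃ / m₂^(3/2) = -20.25000 / 17.53701 ≈ -1.1547

-1.1547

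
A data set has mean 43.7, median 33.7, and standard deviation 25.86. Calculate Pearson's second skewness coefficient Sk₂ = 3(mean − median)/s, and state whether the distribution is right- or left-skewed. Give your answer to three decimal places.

1.160, right-skewed

Sk₂ = 3(43.7 − 33.7) / 25.86 = 3 × 10.0000 / 25.86
    = 30.0000 / 25.86 ≈ 1.160
Sk₂ > 0 ⇒ mean > median ⇒ right-skewed (positive skew).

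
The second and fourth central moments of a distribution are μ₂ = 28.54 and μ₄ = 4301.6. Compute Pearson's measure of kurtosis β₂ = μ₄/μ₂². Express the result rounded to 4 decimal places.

μ₂² = 28.54² = 814.53160
μ₄/μ₂² = 4301.6 / 814.53160 = 5.28107
β₂ ≈ 5.2811

5.2811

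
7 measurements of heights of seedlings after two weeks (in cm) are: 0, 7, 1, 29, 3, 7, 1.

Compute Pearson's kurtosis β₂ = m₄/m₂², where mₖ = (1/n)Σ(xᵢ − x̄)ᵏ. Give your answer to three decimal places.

x̄ = 6.8571
Σ(xᵢ − x̄)² = 620.8571 ⇒ m₂ = 88.69388
Σ(xᵢ − x̄)⁴ = 245186.1749 ⇒ m₄ = 35026.59642
m₂² = 7866.60392
β₂ = m₄/m₂² = 35026.59642 / 7866.60392 ≈ 4.453

4.453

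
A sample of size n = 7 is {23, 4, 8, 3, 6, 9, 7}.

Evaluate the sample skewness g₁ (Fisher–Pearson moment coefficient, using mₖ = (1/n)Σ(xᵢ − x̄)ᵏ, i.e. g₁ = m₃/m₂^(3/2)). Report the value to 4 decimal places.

x̄ = (23 + 4 + 8 + 3 + 6 + 9 + 7) / 7 = 8.5714
deviations (xᵢ − x̄): 14.4286, -4.5714, -0.5714, -5.5714, -2.5714, 0.4286, -1.5714
Σ(xᵢ − x̄)² = 269.7143 ⇒ m₂ = 269.7143/7 = 38.53061
Σ(xᵢ − x̄)³ = 2714.3265 ⇒ m₃ = 2714.3265/7 = 387.76093
m₂^(3/2) = 38.53061^(1.5) = 239.17119
g₁ = m₃ / m₂^(3/2) = 387.76093 / 239.17119 ≈ 1.6213

1.6213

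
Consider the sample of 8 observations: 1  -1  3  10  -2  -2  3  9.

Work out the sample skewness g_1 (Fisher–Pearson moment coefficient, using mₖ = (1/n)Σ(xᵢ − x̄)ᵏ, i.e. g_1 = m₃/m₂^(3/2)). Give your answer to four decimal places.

x̄ = (1 - 1 + 3 + 10 - 2 - 2 + 3 + 9) / 8 = 2.6250
deviations (xᵢ − x̄): -1.6250, -3.6250, 0.3750, 7.3750, -4.6250, -4.6250, 0.3750, 6.3750
Σ(xᵢ − x̄)² = 153.8750 ⇒ m₂ = 153.8750/8 = 19.23438
Σ(xᵢ − x̄)³ = 410.5313 ⇒ m₃ = 410.5313/8 = 51.31641
m₂^(3/2) = 19.23438^(1.5) = 84.35622
g_1 = m₃ / m₂^(3/2) = 51.31641 / 84.35622 ≈ 0.6083

0.6083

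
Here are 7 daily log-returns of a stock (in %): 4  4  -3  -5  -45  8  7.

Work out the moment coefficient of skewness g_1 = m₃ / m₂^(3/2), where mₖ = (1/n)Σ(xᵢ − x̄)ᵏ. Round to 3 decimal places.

-1.765

x̄ = (4 + 4 - 3 - 5 - 45 + 8 + 7) / 7 = -4.2857
deviations (xᵢ − x̄): 8.2857, 8.2857, 1.2857, -0.7143, -40.7143, 12.2857, 11.2857
Σ(xᵢ − x̄)² = 2075.4286 ⇒ m₂ = 2075.4286/7 = 296.48980
Σ(xᵢ − x̄)³ = -63058.8980 ⇒ m₃ = -63058.8980/7 = -9008.41399
m₂^(3/2) = 296.48980^(1.5) = 5105.22194
g_1 = m₃ / m₂^(3/2) = -9008.41399 / 5105.22194 ≈ -1.765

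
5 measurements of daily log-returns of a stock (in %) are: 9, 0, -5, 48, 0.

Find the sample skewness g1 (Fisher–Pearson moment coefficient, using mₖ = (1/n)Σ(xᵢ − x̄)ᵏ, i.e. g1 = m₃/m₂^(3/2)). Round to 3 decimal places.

1.307

x̄ = (9 + 0 - 5 + 48 + 0) / 5 = 10.4000
deviations (xᵢ − x̄): -1.4000, -10.4000, -15.4000, 37.6000, -10.4000
Σ(xᵢ − x̄)² = 1869.2000 ⇒ m₂ = 1869.2000/5 = 373.84000
Σ(xᵢ − x̄)³ = 47252.6400 ⇒ m₃ = 47252.6400/5 = 9450.52800
m₂^(3/2) = 373.84000^(1.5) = 7228.17489
g1 = m₃ / m₂^(3/2) = 9450.52800 / 7228.17489 ≈ 1.307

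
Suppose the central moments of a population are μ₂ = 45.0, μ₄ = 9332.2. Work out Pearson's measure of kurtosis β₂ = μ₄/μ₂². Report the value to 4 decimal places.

4.6085

μ₂² = 45.0² = 2025.00000
μ₄/μ₂² = 9332.2 / 2025.00000 = 4.60849
β₂ ≈ 4.6085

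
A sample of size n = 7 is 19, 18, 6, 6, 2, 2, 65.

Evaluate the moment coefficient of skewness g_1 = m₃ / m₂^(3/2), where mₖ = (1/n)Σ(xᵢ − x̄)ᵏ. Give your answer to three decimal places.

x̄ = (19 + 18 + 6 + 6 + 2 + 2 + 65) / 7 = 16.8571
deviations (xᵢ − x̄): 2.1429, 1.1429, -10.8571, -10.8571, -14.8571, -14.8571, 48.1429
Σ(xᵢ − x̄)² = 3000.8571 ⇒ m₂ = 3000.8571/7 = 428.69388
Σ(xᵢ − x̄)³ = 102475.1020 ⇒ m₃ = 102475.1020/7 = 14639.30029
m₂^(3/2) = 428.69388^(1.5) = 8876.07415
g_1 = m₃ / m₂^(3/2) = 14639.30029 / 8876.07415 ≈ 1.649

1.649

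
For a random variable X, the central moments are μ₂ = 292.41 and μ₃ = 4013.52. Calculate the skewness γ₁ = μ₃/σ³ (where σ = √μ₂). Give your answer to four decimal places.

0.8027

σ = √μ₂ = √292.41 = 17.10000
σ³ = μ₂^(3/2) = 5000.21100
γ₁ = μ₃/σ³ = 4013.52 / 5000.21100 ≈ 0.8027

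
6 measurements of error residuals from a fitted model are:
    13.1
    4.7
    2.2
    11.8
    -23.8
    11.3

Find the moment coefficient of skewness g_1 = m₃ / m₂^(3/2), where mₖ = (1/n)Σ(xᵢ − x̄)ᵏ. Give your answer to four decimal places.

x̄ = (13.1 + 4.7 + 2.2 + 11.8 - 23.8 + 11.3) / 6 = 3.2167
deviations (xᵢ − x̄): 9.8833, 1.4833, -1.0167, 8.5833, -27.0167, 8.0833
Σ(xᵢ − x̄)² = 969.8283 ⇒ m₂ = 969.8283/6 = 161.63806
Σ(xᵢ − x̄)³ = -17591.3204 ⇒ m₃ = -17591.3204/6 = -2931.88674
m₂^(3/2) = 161.63806^(1.5) = 2055.01703
g_1 = m₃ / m₂^(3/2) = -2931.88674 / 2055.01703 ≈ -1.4267

-1.4267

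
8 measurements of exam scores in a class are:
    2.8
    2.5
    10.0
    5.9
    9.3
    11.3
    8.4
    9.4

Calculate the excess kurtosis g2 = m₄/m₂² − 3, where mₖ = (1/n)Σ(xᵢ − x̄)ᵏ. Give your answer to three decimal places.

-1.207

x̄ = 7.4500
Σ(xᵢ − x̄)² = 77.9800 ⇒ m₂ = 9.74750
Σ(xᵢ − x̄)⁴ = 1362.6531 ⇒ m₄ = 170.33163
m₂² = 95.01376
g2 = m₄/m₂² − 3 = 1.79270 − 3 ≈ -1.207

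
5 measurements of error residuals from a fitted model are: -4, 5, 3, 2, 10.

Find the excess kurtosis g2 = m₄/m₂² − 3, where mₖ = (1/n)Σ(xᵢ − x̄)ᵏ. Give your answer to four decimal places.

x̄ = 3.2000
Σ(xᵢ − x̄)² = 102.8000 ⇒ m₂ = 20.56000
Σ(xᵢ − x̄)⁴ = 4838.0960 ⇒ m₄ = 967.61920
m₂² = 422.71360
g2 = m₄/m₂² − 3 = 2.28907 − 3 ≈ -0.7109

-0.7109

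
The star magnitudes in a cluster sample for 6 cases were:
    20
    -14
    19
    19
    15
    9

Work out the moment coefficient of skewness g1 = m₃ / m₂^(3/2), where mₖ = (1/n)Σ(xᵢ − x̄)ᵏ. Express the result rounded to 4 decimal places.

x̄ = (20 - 14 + 19 + 19 + 15 + 9) / 6 = 11.3333
deviations (xᵢ − x̄): 8.6667, -25.3333, 7.6667, 7.6667, 3.6667, -2.3333
Σ(xᵢ − x̄)² = 853.3333 ⇒ m₂ = 853.3333/6 = 142.22222
Σ(xᵢ − x̄)³ = -14669.5556 ⇒ m₃ = -14669.5556/6 = -2444.92593
m₂^(3/2) = 142.22222^(1.5) = 1696.09897
g1 = m₃ / m₂^(3/2) = -2444.92593 / 1696.09897 ≈ -1.4415

-1.4415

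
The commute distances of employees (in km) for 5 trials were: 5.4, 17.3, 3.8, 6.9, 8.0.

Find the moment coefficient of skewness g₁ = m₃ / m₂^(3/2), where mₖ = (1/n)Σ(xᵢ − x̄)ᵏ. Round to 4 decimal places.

1.1693

x̄ = (5.4 + 17.3 + 3.8 + 6.9 + 8.0) / 5 = 8.2800
deviations (xᵢ − x̄): -2.8800, 9.0200, -4.4800, -1.3800, -0.2800
Σ(xᵢ − x̄)² = 111.7080 ⇒ m₂ = 111.7080/5 = 22.34160
Σ(xᵢ − x̄)³ = 617.4175 ⇒ m₃ = 617.4175/5 = 123.48350
m₂^(3/2) = 22.34160^(1.5) = 105.60182
g₁ = m₃ / m₂^(3/2) = 123.48350 / 105.60182 ≈ 1.1693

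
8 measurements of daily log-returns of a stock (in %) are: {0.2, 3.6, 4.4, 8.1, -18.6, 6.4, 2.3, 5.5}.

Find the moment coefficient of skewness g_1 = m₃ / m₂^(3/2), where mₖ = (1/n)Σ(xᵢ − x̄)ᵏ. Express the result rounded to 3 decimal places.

-1.907

x̄ = (0.2 + 3.6 + 4.4 + 8.1 - 18.6 + 6.4 + 2.3 + 5.5) / 8 = 1.4875
deviations (xᵢ − x̄): -1.2875, 2.1125, 2.9125, 6.6125, -20.0875, 4.9125, 0.8125, 4.0125
Σ(xᵢ − x̄)² = 502.7288 ⇒ m₂ = 502.7288/8 = 62.84109
Σ(xᵢ − x̄)³ = -7600.6387 ⇒ m₃ = -7600.6387/8 = -950.07983
m₂^(3/2) = 62.84109^(1.5) = 498.15627
g_1 = m₃ / m₂^(3/2) = -950.07983 / 498.15627 ≈ -1.907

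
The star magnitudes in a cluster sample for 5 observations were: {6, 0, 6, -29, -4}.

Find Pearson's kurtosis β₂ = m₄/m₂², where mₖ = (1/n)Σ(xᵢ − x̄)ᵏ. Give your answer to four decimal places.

x̄ = -4.2000
Σ(xᵢ − x̄)² = 840.8000 ⇒ m₂ = 168.16000
Σ(xᵢ − x̄)⁴ = 400234.0160 ⇒ m₄ = 80046.80320
m₂² = 28277.78560
β₂ = m₄/m₂² = 80046.80320 / 28277.78560 ≈ 2.8307

2.8307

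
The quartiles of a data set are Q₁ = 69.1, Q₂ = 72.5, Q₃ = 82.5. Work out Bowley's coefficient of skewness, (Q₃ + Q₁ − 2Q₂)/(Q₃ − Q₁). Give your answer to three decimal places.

numerator: Q₃ + Q₁ − 2Q₂ = 82.5 + 69.1 − 2×72.5 = 6.6000
denominator: Q₃ − Q₁ = 82.5 − 69.1 = 13.4000
Bowley skewness = 6.6000 / 13.4000 ≈ 0.493

0.493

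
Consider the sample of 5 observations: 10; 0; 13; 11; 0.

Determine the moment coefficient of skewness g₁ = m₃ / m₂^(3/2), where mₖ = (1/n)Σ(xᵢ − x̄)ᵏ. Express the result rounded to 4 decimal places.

x̄ = (10 + 0 + 13 + 11 + 0) / 5 = 6.8000
deviations (xᵢ − x̄): 3.2000, -6.8000, 6.2000, 4.2000, -6.8000
Σ(xᵢ − x̄)² = 158.8000 ⇒ m₂ = 158.8000/5 = 31.76000
Σ(xᵢ − x̄)³ = -283.6800 ⇒ m₃ = -283.6800/5 = -56.73600
m₂^(3/2) = 31.76000^(1.5) = 178.98669
g₁ = m₃ / m₂^(3/2) = -56.73600 / 178.98669 ≈ -0.3170

-0.3170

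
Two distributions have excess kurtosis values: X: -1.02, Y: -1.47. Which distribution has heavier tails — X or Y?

Higher excess kurtosis ⇒ heavier tails relative to the normal distribution.
-1.02 vs -1.47: the larger is -1.02, so X has heavier tails.

X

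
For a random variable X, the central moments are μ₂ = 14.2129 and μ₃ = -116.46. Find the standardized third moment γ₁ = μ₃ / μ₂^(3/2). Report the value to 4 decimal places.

σ = √μ₂ = √14.2129 = 3.77000
σ³ = μ₂^(3/2) = 53.58263
γ₁ = μ₃/σ³ = -116.46 / 53.58263 ≈ -2.1735

-2.1735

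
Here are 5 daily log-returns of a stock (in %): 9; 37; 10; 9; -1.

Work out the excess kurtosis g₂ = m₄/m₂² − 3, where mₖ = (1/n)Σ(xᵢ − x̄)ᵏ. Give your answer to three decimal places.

x̄ = 12.8000
Σ(xᵢ − x̄)² = 812.8000 ⇒ m₂ = 162.56000
Σ(xᵢ − x̄)⁴ = 379720.0960 ⇒ m₄ = 75944.01920
m₂² = 26425.75360
g₂ = m₄/m₂² − 3 = 2.87386 − 3 ≈ -0.126

-0.126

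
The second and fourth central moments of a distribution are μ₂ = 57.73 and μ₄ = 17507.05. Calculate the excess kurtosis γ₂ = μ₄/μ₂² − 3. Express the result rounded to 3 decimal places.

2.253

μ₂² = 57.73² = 3332.75290
μ₄/μ₂² = 17507.05 / 3332.75290 = 5.25303
γ₂ = 5.25303 − 3 ≈ 2.253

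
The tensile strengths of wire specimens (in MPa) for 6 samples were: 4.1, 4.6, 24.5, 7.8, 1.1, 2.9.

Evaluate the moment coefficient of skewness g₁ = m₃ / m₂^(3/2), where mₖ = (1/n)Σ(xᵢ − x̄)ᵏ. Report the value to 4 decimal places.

x̄ = (4.1 + 4.6 + 24.5 + 7.8 + 1.1 + 2.9) / 6 = 7.5000
deviations (xᵢ − x̄): -3.4000, -2.9000, 17.0000, 0.3000, -6.4000, -4.6000
Σ(xᵢ − x̄)² = 371.1800 ⇒ m₂ = 371.1800/6 = 61.86333
Σ(xᵢ − x̄)³ = 4489.8540 ⇒ m₃ = 4489.8540/6 = 748.30900
m₂^(3/2) = 61.86333^(1.5) = 486.57521
g₁ = m₃ / m₂^(3/2) = 748.30900 / 486.57521 ≈ 1.5379

1.5379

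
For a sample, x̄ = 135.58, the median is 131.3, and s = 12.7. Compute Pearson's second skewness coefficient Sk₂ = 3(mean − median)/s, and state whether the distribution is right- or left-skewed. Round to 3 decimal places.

1.011, right-skewed

Sk₂ = 3(135.58 − 131.3) / 12.7 = 3 × 4.2800 / 12.7
    = 12.8400 / 12.7 ≈ 1.011
Sk₂ > 0 ⇒ mean > median ⇒ right-skewed (positive skew).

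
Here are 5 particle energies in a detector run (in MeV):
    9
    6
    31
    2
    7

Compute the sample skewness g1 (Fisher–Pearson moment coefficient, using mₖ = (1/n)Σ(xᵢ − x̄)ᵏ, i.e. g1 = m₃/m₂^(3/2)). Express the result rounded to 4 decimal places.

x̄ = (9 + 6 + 31 + 2 + 7) / 5 = 11.0000
deviations (xᵢ − x̄): -2.0000, -5.0000, 20.0000, -9.0000, -4.0000
Σ(xᵢ − x̄)² = 526.0000 ⇒ m₂ = 526.0000/5 = 105.20000
Σ(xᵢ − x̄)³ = 7074.0000 ⇒ m₃ = 7074.0000/5 = 1414.80000
m₂^(3/2) = 105.20000^(1.5) = 1079.00538
g1 = m₃ / m₂^(3/2) = 1414.80000 / 1079.00538 ≈ 1.3112

1.3112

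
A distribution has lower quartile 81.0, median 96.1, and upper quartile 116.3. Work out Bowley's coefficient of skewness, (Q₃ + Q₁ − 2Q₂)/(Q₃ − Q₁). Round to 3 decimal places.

numerator: Q₃ + Q₁ − 2Q₂ = 116.3 + 81.0 − 2×96.1 = 5.1000
denominator: Q₃ − Q₁ = 116.3 − 81.0 = 35.3000
Bowley skewness = 5.1000 / 35.3000 ≈ 0.144

0.144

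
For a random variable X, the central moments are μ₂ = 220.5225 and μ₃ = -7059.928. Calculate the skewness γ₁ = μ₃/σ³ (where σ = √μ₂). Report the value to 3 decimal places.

-2.156

σ = √μ₂ = √220.5225 = 14.85000
σ³ = μ₂^(3/2) = 3274.75913
γ₁ = μ₃/σ³ = -7059.928 / 3274.75913 ≈ -2.156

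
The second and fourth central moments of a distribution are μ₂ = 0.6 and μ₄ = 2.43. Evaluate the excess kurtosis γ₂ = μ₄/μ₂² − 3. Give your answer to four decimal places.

μ₂² = 0.6² = 0.36000
μ₄/μ₂² = 2.43 / 0.36000 = 6.75000
γ₂ = 6.75000 − 3 ≈ 3.7500

3.7500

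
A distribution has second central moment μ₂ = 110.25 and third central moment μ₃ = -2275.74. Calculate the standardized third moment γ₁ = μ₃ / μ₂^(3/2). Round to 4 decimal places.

-1.9659

σ = √μ₂ = √110.25 = 10.50000
σ³ = μ₂^(3/2) = 1157.62500
γ₁ = μ₃/σ³ = -2275.74 / 1157.62500 ≈ -1.9659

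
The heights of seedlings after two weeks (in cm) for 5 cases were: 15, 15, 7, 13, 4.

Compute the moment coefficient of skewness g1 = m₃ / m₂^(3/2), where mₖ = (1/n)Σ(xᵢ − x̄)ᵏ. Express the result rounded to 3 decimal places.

x̄ = (15 + 15 + 7 + 13 + 4) / 5 = 10.8000
deviations (xᵢ − x̄): 4.2000, 4.2000, -3.8000, 2.2000, -6.8000
Σ(xᵢ − x̄)² = 100.8000 ⇒ m₂ = 100.8000/5 = 20.16000
Σ(xᵢ − x̄)³ = -210.4800 ⇒ m₃ = -210.4800/5 = -42.09600
m₂^(3/2) = 20.16000^(1.5) = 90.51818
g1 = m₃ / m₂^(3/2) = -42.09600 / 90.51818 ≈ -0.465

-0.465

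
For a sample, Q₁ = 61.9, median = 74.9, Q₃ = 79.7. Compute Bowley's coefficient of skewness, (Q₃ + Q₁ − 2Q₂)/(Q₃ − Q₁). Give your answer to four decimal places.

numerator: Q₃ + Q₁ − 2Q₂ = 79.7 + 61.9 − 2×74.9 = -8.2000
denominator: Q₃ − Q₁ = 79.7 − 61.9 = 17.8000
Bowley skewness = -8.2000 / 17.8000 ≈ -0.4607

-0.4607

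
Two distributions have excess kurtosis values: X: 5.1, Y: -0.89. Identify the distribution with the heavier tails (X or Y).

X

Higher excess kurtosis ⇒ heavier tails relative to the normal distribution.
5.1 vs -0.89: the larger is 5.1, so X has heavier tails. (X is leptokurtic — heavier-than-normal tails; the other is platykurtic.)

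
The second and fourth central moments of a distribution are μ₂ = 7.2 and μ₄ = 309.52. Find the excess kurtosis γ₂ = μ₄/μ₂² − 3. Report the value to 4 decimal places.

2.9707

μ₂² = 7.2² = 51.84000
μ₄/μ₂² = 309.52 / 51.84000 = 5.97068
γ₂ = 5.97068 − 3 ≈ 2.9707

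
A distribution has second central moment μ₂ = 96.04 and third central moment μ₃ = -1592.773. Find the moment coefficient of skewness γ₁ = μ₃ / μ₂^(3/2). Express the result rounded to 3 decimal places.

σ = √μ₂ = √96.04 = 9.80000
σ³ = μ₂^(3/2) = 941.19200
γ₁ = μ₃/σ³ = -1592.773 / 941.19200 ≈ -1.692

-1.692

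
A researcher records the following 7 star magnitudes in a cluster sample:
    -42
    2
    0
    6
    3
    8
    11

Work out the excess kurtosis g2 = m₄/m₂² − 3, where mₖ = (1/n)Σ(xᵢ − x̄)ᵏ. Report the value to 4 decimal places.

x̄ = -1.7143
Σ(xᵢ − x̄)² = 1977.4286 ⇒ m₂ = 282.48980
Σ(xᵢ − x̄)⁴ = 2673201.5335 ⇒ m₄ = 381885.93336
m₂² = 79800.48480
g2 = m₄/m₂² − 3 = 4.78551 − 3 ≈ 1.7855

1.7855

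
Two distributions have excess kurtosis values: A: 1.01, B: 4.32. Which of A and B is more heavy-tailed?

Higher excess kurtosis ⇒ heavier tails relative to the normal distribution.
1.01 vs 4.32: the larger is 4.32, so B has heavier tails.

B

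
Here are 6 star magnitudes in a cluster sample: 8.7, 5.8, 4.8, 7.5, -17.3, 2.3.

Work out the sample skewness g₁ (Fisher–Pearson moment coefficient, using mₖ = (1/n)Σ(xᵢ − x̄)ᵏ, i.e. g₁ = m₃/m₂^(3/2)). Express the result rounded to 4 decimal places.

-1.5862

x̄ = (8.7 + 5.8 + 4.8 + 7.5 - 17.3 + 2.3) / 6 = 1.9667
deviations (xᵢ − x̄): 6.7333, 3.8333, 2.8333, 5.5333, -19.2667, 0.3333
Σ(xᵢ − x̄)² = 469.9933 ⇒ m₂ = 469.9933/6 = 78.33222
Σ(xᵢ − x̄)³ = -6598.0684 ⇒ m₃ = -6598.0684/6 = -1099.67807
m₂^(3/2) = 78.33222^(1.5) = 693.28319
g₁ = m₃ / m₂^(3/2) = -1099.67807 / 693.28319 ≈ -1.5862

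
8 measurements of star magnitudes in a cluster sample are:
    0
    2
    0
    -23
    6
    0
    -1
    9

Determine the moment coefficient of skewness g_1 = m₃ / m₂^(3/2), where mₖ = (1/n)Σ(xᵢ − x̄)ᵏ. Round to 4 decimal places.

x̄ = (0 + 2 + 0 - 23 + 6 + 0 - 1 + 9) / 8 = -0.8750
deviations (xᵢ − x̄): 0.8750, 2.8750, 0.8750, -22.1250, 6.8750, 0.8750, -0.1250, 9.8750
Σ(xᵢ − x̄)² = 644.8750 ⇒ m₂ = 644.8750/8 = 80.60938
Σ(xᵢ − x̄)³ = -9516.8438 ⇒ m₃ = -9516.8438/8 = -1189.60547
m₂^(3/2) = 80.60938^(1.5) = 723.73293
g_1 = m₃ / m₂^(3/2) = -1189.60547 / 723.73293 ≈ -1.6437

-1.6437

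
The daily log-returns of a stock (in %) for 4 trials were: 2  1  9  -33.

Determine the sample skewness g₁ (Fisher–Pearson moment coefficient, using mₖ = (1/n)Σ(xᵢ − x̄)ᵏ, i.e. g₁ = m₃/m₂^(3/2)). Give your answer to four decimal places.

-1.0276

x̄ = (2 + 1 + 9 - 33) / 4 = -5.2500
deviations (xᵢ − x̄): 7.2500, 6.2500, 14.2500, -27.7500
Σ(xᵢ − x̄)² = 1064.7500 ⇒ m₂ = 1064.7500/4 = 266.18750
Σ(xᵢ − x̄)³ = -17850.3750 ⇒ m₃ = -17850.3750/4 = -4462.59375
m₂^(3/2) = 266.18750^(1.5) = 4342.91657
g₁ = m₃ / m₂^(3/2) = -4462.59375 / 4342.91657 ≈ -1.0276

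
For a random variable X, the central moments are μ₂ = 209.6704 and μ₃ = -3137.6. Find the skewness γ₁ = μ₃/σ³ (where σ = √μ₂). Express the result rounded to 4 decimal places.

-1.0335

σ = √μ₂ = √209.6704 = 14.48000
σ³ = μ₂^(3/2) = 3036.02739
γ₁ = μ₃/σ³ = -3137.6 / 3036.02739 ≈ -1.0335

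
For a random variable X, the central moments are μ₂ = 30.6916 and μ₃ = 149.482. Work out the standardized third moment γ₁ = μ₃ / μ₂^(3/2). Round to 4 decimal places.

σ = √μ₂ = √30.6916 = 5.54000
σ³ = μ₂^(3/2) = 170.03146
γ₁ = μ₃/σ³ = 149.482 / 170.03146 ≈ 0.8791

0.8791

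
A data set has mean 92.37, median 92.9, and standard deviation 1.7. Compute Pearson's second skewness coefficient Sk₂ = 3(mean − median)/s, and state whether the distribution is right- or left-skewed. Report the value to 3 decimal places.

Sk₂ = 3(92.37 − 92.9) / 1.7 = 3 × -0.5300 / 1.7
    = -1.5900 / 1.7 ≈ -0.935
Sk₂ < 0 ⇒ mean < median ⇒ left-skewed (negative skew).

-0.935, left-skewed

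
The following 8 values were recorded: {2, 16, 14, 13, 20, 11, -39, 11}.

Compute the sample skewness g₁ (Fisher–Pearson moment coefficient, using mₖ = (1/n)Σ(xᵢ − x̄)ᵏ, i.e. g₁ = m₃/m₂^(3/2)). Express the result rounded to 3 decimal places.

-1.954

x̄ = (2 + 16 + 14 + 13 + 20 + 11 - 39 + 11) / 8 = 6.0000
deviations (xᵢ − x̄): -4.0000, 10.0000, 8.0000, 7.0000, 14.0000, 5.0000, -45.0000, 5.0000
Σ(xᵢ − x̄)² = 2500.0000 ⇒ m₂ = 2500.0000/8 = 312.50000
Σ(xᵢ − x̄)³ = -86340.0000 ⇒ m₃ = -86340.0000/8 = -10792.50000
m₂^(3/2) = 312.50000^(1.5) = 5524.27173
g₁ = m₃ / m₂^(3/2) = -10792.50000 / 5524.27173 ≈ -1.954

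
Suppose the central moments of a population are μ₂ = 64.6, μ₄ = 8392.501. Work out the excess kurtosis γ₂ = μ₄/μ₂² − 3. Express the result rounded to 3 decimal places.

-0.989

μ₂² = 64.6² = 4173.16000
μ₄/μ₂² = 8392.501 / 4173.16000 = 2.01107
γ₂ = 2.01107 − 3 ≈ -0.989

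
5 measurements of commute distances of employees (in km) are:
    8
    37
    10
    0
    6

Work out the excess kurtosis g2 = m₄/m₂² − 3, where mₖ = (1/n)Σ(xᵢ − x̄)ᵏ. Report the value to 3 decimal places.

-0.044

x̄ = 12.2000
Σ(xᵢ − x̄)² = 824.8000 ⇒ m₂ = 164.96000
Σ(xᵢ − x̄)⁴ = 402239.7760 ⇒ m₄ = 80447.95520
m₂² = 27211.80160
g2 = m₄/m₂² − 3 = 2.95636 − 3 ≈ -0.044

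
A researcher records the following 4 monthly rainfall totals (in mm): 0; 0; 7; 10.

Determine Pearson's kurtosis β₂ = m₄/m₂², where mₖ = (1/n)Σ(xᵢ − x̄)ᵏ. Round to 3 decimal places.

x̄ = 4.2500
Σ(xᵢ − x̄)² = 76.7500 ⇒ m₂ = 19.18750
Σ(xᵢ − x̄)⁴ = 1802.8281 ⇒ m₄ = 450.70703
m₂² = 368.16016
β₂ = m₄/m₂² = 450.70703 / 368.16016 ≈ 1.224

1.224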